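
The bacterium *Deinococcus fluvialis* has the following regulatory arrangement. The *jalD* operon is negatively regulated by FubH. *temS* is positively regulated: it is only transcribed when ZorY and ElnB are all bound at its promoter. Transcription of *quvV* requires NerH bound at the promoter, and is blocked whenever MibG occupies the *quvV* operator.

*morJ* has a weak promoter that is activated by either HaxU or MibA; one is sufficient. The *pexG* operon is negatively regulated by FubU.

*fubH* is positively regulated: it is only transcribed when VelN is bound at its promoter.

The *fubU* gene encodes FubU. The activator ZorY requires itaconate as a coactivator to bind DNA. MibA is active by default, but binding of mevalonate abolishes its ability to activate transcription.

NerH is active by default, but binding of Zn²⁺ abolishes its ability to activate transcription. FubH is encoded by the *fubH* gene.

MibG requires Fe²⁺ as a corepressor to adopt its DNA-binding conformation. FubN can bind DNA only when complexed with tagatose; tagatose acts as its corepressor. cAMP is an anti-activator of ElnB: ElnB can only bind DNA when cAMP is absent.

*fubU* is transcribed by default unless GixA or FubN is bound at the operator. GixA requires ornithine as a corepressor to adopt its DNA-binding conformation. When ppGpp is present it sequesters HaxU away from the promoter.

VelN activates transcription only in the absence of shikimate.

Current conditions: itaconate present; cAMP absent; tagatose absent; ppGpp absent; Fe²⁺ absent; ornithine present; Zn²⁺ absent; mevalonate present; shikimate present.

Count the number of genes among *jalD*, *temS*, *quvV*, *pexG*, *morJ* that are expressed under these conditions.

5

Shikimate is present, so VelN is inactive.
Required activator VelN is absent, so *fubH* is not transcribed.
So FubH is not produced.
With no repressor bound, *jalD* is transcribed.
→ *jalD* is ON.
Itaconate is present, so ZorY is active.
cAMP is absent, so ElnB is active.
No repressor is bound and ZorY and ElnB are active, so *temS* is transcribed.
→ *temS* is ON.
Fe²⁺ is absent, so MibG is inactive.
Zn²⁺ is absent, so NerH is active.
No repressor is bound and NerH is active, so *quvV* is transcribed.
→ *quvV* is ON.
Ornithine is present, so GixA is active.
Tagatose is absent, so FubN is inactive.
With repressor GixA bound, *fubU* is not transcribed.
So FubU is not produced.
With no repressor bound, *pexG* is transcribed.
→ *pexG* is ON.
ppGpp is absent, so HaxU is active.
Mevalonate is present, so MibA is inactive.
Activator HaxU is present, so *morJ* is transcribed.
→ *morJ* is ON.
5 of the 5 genes are transcribed.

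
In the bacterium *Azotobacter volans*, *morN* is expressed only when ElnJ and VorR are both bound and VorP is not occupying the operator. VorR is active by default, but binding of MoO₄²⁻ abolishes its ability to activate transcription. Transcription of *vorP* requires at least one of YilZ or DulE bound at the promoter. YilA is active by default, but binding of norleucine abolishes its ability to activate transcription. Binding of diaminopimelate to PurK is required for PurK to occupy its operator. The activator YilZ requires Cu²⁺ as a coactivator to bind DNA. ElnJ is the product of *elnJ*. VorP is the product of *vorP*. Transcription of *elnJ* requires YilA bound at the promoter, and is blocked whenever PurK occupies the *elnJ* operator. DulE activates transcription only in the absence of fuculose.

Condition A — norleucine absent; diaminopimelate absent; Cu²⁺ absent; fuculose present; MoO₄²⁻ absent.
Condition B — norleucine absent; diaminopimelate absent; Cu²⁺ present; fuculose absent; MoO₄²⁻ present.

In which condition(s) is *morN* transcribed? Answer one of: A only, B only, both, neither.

A only

Condition A:
Norleucine is absent, so YilA is active.
Diaminopimelate is absent, so PurK is inactive.
No repressor is bound and YilA is active, so *elnJ* is transcribed.
So ElnJ is produced and active.
Cu²⁺ is absent, so YilZ is inactive.
Fuculose is present, so DulE is inactive.
No activator is available at the *vorP* promoter, so *vorP* is not transcribed.
So VorP is not produced.
MoO₄²⁻ is absent, so VorR is active.
No repressor is bound and ElnJ and VorR are active, so *morN* is transcribed.
→ *morN* is ON in A.
Condition B:
Norleucine is absent, so YilA is active.
Diaminopimelate is absent, so PurK is inactive.
No repressor is bound and YilA is active, so *elnJ* is transcribed.
So ElnJ is produced and active.
Cu²⁺ is present, so YilZ is active.
Fuculose is absent, so DulE is active.
Activator YilZ is present, so *vorP* is transcribed.
So VorP is produced and active.
MoO₄²⁻ is present, so VorR is inactive.
With repressor VorP bound, *morN* is not transcribed.
→ *morN* is OFF in B.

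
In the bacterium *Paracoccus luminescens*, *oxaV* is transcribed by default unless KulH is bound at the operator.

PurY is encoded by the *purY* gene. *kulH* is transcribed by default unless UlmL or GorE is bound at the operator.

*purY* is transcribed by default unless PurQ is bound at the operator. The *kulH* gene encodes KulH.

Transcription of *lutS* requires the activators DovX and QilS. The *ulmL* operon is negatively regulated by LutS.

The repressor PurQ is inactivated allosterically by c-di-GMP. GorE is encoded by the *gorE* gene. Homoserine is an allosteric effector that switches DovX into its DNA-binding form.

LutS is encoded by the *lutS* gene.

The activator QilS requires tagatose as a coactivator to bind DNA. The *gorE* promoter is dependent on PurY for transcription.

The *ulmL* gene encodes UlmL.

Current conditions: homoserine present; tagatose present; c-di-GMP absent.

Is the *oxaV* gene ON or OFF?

OFF

Homoserine is present, so DovX is active.
Tagatose is present, so QilS is active.
No repressor is bound and DovX and QilS are active, so *lutS* is transcribed.
So LutS is produced and active.
With repressor LutS bound, *ulmL* is not transcribed.
So UlmL is not produced.
c-di-GMP is absent, so PurQ is active.
With repressor PurQ bound, *purY* is not transcribed.
So PurY is not produced.
Required activator PurY is absent, so *gorE* is not transcribed.
So GorE is not produced.
With no repressor bound, *kulH* is transcribed.
So KulH is produced and active.
With repressor KulH bound, *oxaV* is not transcribed.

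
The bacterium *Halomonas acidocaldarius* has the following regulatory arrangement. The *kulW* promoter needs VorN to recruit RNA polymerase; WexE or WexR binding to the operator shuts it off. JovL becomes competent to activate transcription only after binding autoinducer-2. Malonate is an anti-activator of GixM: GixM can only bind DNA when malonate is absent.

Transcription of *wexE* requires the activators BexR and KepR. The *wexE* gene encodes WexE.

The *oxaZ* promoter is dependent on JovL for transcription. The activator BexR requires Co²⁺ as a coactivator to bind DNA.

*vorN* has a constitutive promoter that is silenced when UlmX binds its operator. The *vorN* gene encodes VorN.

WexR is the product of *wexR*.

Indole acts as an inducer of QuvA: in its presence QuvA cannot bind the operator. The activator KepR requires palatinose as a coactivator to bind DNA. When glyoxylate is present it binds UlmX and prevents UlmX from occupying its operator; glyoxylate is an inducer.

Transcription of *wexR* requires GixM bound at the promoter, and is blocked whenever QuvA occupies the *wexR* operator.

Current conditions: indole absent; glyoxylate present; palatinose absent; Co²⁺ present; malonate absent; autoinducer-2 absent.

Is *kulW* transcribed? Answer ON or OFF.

ON

Glyoxylate is present, so UlmX is inactive.
With no repressor bound, *vorN* is transcribed.
So VorN is produced and active.
Co²⁺ is present, so BexR is active.
Palatinose is absent, so KepR is inactive.
Required activator KepR is absent, so *wexE* is not transcribed.
So WexE is not produced.
Indole is absent, so QuvA is active.
Malonate is absent, so GixM is active.
With repressor QuvA bound, *wexR* is not transcribed.
So WexR is not produced.
No repressor is bound and VorN is active, so *kulW* is transcribed.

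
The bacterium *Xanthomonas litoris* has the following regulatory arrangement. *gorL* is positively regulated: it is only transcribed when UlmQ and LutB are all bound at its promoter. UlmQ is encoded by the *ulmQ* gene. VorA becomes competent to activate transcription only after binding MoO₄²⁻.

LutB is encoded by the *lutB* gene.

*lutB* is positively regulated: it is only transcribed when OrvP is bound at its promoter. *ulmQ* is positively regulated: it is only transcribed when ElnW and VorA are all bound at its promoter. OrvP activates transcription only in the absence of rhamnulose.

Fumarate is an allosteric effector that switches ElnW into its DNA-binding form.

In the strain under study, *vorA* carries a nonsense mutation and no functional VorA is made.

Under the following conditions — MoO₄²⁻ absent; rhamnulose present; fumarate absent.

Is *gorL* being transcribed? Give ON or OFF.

OFF

Fumarate is absent, so ElnW is inactive.
VorA is non-functional in this strain, so it has no effect.
Required activator ElnW is absent, so *ulmQ* is not transcribed.
So UlmQ is not produced.
Rhamnulose is present, so OrvP is inactive.
Required activator OrvP is absent, so *lutB* is not transcribed.
So LutB is not produced.
Required activator UlmQ is absent, so *gorL* is not transcribed.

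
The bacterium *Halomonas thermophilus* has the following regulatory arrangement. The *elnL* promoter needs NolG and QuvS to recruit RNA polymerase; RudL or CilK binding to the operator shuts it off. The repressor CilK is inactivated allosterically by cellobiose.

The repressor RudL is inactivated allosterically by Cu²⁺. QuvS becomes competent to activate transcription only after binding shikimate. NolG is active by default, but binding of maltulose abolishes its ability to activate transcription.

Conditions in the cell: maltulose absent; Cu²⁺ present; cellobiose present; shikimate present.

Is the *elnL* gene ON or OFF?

Maltulose is absent, so NolG is active.
Shikimate is present, so QuvS is active.
Cu²⁺ is present, so RudL is inactive.
Cellobiose is present, so CilK is inactive.
No repressor is bound and NolG and QuvS are active, so *elnL* is transcribed.

ON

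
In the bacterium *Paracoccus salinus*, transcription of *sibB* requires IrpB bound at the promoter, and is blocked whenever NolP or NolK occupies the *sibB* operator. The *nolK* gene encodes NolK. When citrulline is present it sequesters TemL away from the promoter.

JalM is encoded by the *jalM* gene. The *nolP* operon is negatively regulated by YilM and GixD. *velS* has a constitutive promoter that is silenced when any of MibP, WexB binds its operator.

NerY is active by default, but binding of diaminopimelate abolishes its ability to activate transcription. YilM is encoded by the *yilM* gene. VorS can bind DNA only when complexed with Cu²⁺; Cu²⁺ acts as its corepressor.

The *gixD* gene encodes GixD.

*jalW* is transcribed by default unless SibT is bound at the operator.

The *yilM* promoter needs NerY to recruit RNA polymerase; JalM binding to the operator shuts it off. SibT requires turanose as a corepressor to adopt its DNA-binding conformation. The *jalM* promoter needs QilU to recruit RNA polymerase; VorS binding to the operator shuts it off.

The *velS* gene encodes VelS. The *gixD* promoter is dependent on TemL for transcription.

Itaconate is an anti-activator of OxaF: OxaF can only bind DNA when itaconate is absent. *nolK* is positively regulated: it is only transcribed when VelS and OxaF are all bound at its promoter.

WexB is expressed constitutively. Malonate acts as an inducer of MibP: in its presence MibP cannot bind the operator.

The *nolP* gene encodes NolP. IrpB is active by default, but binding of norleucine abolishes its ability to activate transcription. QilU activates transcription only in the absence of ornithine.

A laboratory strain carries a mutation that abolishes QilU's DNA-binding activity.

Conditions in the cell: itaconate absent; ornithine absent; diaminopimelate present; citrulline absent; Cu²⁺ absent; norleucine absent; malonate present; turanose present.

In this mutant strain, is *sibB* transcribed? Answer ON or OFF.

Norleucine is absent, so IrpB is active.
Diaminopimelate is present, so NerY is inactive.
QilU is non-functional in this strain, so it has no effect.
Cu²⁺ is absent, so VorS is inactive.
Required activator QilU is absent, so *jalM* is not transcribed.
So JalM is not produced.
Required activator NerY is absent, so *yilM* is not transcribed.
So YilM is not produced.
Citrulline is absent, so TemL is active.
No repressor is bound and TemL is active, so *gixD* is transcribed.
So GixD is produced and active.
With repressor GixD bound, *nolP* is not transcribed.
So NolP is not produced.
Malonate is present, so MibP is inactive.
WexB is produced constitutively and is active.
With repressor WexB bound, *velS* is not transcribed.
So VelS is not produced.
Itaconate is absent, so OxaF is active.
Required activator VelS is absent, so *nolK* is not transcribed.
So NolK is not produced.
No repressor is bound and IrpB is active, so *sibB* is transcribed.

ON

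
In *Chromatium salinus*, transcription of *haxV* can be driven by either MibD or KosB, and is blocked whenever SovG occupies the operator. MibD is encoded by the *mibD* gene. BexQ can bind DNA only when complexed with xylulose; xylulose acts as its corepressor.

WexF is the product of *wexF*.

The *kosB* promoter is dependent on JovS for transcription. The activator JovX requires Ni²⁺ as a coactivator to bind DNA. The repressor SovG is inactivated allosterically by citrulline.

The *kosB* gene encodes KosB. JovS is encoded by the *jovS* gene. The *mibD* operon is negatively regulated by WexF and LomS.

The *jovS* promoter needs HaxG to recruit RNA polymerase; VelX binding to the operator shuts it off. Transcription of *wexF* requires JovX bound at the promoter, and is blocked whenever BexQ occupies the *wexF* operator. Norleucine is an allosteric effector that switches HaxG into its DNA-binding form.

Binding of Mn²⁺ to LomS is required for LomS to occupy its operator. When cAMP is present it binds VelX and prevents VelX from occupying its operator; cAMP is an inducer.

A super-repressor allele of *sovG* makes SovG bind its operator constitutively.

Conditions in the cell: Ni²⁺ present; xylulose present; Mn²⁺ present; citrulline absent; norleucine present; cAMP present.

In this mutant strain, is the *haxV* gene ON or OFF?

OFF

Ni²⁺ is present, so JovX is active.
Xylulose is present, so BexQ is active.
With repressor BexQ bound, *wexF* is not transcribed.
So WexF is not produced.
Mn²⁺ is present, so LomS is active.
With repressor LomS bound, *mibD* is not transcribed.
So MibD is not produced.
Norleucine is present, so HaxG is active.
cAMP is present, so VelX is inactive.
No repressor is bound and HaxG is active, so *jovS* is transcribed.
So JovS is produced and active.
No repressor is bound and JovS is active, so *kosB* is transcribed.
So KosB is produced and active.
SovG is constitutively active in this strain.
With repressor SovG bound, *haxV* is not transcribed.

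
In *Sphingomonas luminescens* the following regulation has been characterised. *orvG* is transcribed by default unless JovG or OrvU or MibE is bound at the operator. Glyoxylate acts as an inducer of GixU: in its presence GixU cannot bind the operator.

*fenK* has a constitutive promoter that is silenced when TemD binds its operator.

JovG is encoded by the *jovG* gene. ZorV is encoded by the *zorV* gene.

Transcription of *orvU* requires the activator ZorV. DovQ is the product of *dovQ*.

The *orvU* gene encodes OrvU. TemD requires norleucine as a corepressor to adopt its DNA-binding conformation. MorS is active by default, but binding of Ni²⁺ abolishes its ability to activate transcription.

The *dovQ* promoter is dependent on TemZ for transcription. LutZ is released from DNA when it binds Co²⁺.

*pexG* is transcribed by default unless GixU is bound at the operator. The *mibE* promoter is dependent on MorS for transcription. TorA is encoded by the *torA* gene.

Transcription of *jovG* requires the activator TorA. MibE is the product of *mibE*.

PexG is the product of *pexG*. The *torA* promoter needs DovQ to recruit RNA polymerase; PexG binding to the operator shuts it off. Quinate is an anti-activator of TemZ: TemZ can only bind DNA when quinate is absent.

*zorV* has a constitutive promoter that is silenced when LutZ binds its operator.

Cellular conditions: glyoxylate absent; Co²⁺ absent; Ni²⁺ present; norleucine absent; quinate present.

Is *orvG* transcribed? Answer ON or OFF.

ON

Quinate is present, so TemZ is inactive.
Required activator TemZ is absent, so *dovQ* is not transcribed.
So DovQ is not produced.
Glyoxylate is absent, so GixU is active.
With repressor GixU bound, *pexG* is not transcribed.
So PexG is not produced.
Required activator DovQ is absent, so *torA* is not transcribed.
So TorA is not produced.
Required activator TorA is absent, so *jovG* is not transcribed.
So JovG is not produced.
Co²⁺ is absent, so LutZ is active.
With repressor LutZ bound, *zorV* is not transcribed.
So ZorV is not produced.
Required activator ZorV is absent, so *orvU* is not transcribed.
So OrvU is not produced.
Ni²⁺ is present, so MorS is inactive.
Required activator MorS is absent, so *mibE* is not transcribed.
So MibE is not produced.
With no repressor bound, *orvG* is transcribed.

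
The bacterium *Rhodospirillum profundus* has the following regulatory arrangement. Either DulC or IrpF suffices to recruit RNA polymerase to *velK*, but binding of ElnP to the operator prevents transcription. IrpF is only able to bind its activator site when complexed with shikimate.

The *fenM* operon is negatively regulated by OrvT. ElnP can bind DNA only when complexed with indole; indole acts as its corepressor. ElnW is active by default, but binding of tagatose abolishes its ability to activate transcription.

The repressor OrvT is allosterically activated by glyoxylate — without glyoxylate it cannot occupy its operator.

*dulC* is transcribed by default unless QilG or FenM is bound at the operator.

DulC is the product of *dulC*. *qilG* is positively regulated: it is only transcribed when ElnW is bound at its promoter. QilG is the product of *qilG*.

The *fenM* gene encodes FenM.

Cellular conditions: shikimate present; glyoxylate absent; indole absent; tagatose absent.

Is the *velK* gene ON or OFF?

Indole is absent, so ElnP is inactive.
Tagatose is absent, so ElnW is active.
No repressor is bound and ElnW is active, so *qilG* is transcribed.
So QilG is produced and active.
Glyoxylate is absent, so OrvT is inactive.
With no repressor bound, *fenM* is transcribed.
So FenM is produced and active.
With repressor QilG bound, *dulC* is not transcribed.
So DulC is not produced.
Shikimate is present, so IrpF is active.
Activator IrpF is present, so *velK* is transcribed.

ON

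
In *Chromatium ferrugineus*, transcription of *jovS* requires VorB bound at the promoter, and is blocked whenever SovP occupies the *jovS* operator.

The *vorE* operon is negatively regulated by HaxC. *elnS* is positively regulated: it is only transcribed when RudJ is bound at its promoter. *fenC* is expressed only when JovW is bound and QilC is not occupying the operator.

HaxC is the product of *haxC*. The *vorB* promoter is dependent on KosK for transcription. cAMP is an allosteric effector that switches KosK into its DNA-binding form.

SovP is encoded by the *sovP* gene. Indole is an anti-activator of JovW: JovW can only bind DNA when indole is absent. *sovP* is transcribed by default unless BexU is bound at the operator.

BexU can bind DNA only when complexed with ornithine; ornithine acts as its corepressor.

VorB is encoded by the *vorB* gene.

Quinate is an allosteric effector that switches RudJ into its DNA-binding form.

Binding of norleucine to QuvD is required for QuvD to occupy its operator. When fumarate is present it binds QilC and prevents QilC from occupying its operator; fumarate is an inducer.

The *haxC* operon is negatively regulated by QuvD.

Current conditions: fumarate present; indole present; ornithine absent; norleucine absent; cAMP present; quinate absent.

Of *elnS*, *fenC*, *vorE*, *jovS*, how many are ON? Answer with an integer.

Quinate is absent, so RudJ is inactive.
Required activator RudJ is absent, so *elnS* is not transcribed.
→ *elnS* is OFF.
Fumarate is present, so QilC is inactive.
Indole is present, so JovW is inactive.
Required activator JovW is absent, so *fenC* is not transcribed.
→ *fenC* is OFF.
Norleucine is absent, so QuvD is inactive.
With no repressor bound, *haxC* is transcribed.
So HaxC is produced and active.
With repressor HaxC bound, *vorE* is not transcribed.
→ *vorE* is OFF.
cAMP is present, so KosK is active.
No repressor is bound and KosK is active, so *vorB* is transcribed.
So VorB is produced and active.
Ornithine is absent, so BexU is inactive.
With no repressor bound, *sovP* is transcribed.
So SovP is produced and active.
With repressor SovP bound, *jovS* is not transcribed.
→ *jovS* is OFF.
0 of the 4 genes are transcribed.

0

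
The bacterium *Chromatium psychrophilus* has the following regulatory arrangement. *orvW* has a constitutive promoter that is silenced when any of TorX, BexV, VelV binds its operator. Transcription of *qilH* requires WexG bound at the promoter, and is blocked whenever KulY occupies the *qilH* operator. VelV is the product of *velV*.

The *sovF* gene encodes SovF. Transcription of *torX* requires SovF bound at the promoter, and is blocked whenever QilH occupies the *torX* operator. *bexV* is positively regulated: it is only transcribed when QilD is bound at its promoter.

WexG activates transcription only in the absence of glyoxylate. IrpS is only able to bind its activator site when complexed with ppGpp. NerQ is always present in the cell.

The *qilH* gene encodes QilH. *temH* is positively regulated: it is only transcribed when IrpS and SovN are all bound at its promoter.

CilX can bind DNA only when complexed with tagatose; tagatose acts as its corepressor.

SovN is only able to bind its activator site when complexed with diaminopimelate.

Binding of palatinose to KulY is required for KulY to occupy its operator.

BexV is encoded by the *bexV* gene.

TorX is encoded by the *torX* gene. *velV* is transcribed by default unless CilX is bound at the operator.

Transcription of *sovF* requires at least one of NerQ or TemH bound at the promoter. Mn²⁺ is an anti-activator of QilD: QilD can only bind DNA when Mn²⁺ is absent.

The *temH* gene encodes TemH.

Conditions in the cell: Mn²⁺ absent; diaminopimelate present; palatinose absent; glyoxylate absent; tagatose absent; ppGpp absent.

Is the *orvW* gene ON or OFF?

Glyoxylate is absent, so WexG is active.
Palatinose is absent, so KulY is inactive.
No repressor is bound and WexG is active, so *qilH* is transcribed.
So QilH is produced and active.
NerQ is produced constitutively and is active.
ppGpp is absent, so IrpS is inactive.
Diaminopimelate is present, so SovN is active.
Required activator IrpS is absent, so *temH* is not transcribed.
So TemH is not produced.
Activator NerQ is present, so *sovF* is transcribed.
So SovF is produced and active.
With repressor QilH bound, *torX* is not transcribed.
So TorX is not produced.
Mn²⁺ is absent, so QilD is active.
No repressor is bound and QilD is active, so *bexV* is transcribed.
So BexV is produced and active.
Tagatose is absent, so CilX is inactive.
With no repressor bound, *velV* is transcribed.
So VelV is produced and active.
With repressor BexV bound, *orvW* is not transcribed.

OFF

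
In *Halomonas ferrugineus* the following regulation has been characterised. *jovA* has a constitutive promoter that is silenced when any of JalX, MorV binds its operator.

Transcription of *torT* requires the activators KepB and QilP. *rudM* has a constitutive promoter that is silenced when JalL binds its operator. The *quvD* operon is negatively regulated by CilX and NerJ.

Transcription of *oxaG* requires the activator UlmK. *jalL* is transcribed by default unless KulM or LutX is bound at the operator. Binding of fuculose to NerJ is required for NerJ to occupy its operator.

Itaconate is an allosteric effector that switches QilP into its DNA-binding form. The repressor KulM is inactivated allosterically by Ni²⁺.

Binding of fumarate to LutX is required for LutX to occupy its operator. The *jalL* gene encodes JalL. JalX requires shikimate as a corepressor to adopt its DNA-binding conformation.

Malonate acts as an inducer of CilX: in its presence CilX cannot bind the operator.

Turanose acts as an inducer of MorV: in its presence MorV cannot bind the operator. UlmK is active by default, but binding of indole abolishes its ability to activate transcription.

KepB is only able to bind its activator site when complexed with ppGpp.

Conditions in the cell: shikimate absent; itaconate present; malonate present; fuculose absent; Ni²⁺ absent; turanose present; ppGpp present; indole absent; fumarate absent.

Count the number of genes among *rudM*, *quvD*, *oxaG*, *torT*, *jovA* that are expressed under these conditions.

5

Ni²⁺ is absent, so KulM is active.
Fumarate is absent, so LutX is inactive.
With repressor KulM bound, *jalL* is not transcribed.
So JalL is not produced.
With no repressor bound, *rudM* is transcribed.
→ *rudM* is ON.
Malonate is present, so CilX is inactive.
Fuculose is absent, so NerJ is inactive.
With no repressor bound, *quvD* is transcribed.
→ *quvD* is ON.
Indole is absent, so UlmK is active.
No repressor is bound and UlmK is active, so *oxaG* is transcribed.
→ *oxaG* is ON.
ppGpp is present, so KepB is active.
Itaconate is present, so QilP is active.
No repressor is bound and KepB and QilP are active, so *torT* is transcribed.
→ *torT* is ON.
Shikimate is absent, so JalX is inactive.
Turanose is present, so MorV is inactive.
With no repressor bound, *jovA* is transcribed.
→ *jovA* is ON.
5 of the 5 genes are transcribed.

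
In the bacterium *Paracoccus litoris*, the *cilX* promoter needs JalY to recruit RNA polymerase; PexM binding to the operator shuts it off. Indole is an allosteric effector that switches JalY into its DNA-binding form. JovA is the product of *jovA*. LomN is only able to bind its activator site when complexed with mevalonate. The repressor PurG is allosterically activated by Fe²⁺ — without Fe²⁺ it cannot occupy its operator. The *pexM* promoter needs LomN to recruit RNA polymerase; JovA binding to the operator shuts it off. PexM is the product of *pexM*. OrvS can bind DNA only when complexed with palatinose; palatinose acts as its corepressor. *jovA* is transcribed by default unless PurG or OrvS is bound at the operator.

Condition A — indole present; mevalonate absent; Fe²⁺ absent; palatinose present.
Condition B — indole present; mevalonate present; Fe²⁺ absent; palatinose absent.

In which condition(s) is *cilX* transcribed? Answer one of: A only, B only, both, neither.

both

Condition A:
Indole is present, so JalY is active.
Mevalonate is absent, so LomN is inactive.
Fe²⁺ is absent, so PurG is inactive.
Palatinose is present, so OrvS is active.
With repressor OrvS bound, *jovA* is not transcribed.
So JovA is not produced.
Required activator LomN is absent, so *pexM* is not transcribed.
So PexM is not produced.
No repressor is bound and JalY is active, so *cilX* is transcribed.
→ *cilX* is ON in A.
Condition B:
Indole is present, so JalY is active.
Mevalonate is present, so LomN is active.
Fe²⁺ is absent, so PurG is inactive.
Palatinose is absent, so OrvS is inactive.
With no repressor bound, *jovA* is transcribed.
So JovA is produced and active.
With repressor JovA bound, *pexM* is not transcribed.
So PexM is not produced.
No repressor is bound and JalY is active, so *cilX* is transcribed.
→ *cilX* is ON in B.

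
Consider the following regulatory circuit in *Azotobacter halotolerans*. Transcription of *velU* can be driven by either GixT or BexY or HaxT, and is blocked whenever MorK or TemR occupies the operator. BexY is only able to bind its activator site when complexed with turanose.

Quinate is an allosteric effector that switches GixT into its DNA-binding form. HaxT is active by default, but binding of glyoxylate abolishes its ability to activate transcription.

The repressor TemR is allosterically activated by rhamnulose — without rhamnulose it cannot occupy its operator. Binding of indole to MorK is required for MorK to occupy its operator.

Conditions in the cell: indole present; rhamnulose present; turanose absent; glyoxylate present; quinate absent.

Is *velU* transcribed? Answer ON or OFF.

OFF

Indole is present, so MorK is active.
Rhamnulose is present, so TemR is active.
Quinate is absent, so GixT is inactive.
Turanose is absent, so BexY is inactive.
Glyoxylate is present, so HaxT is inactive.
With repressor MorK bound, *velU* is not transcribed.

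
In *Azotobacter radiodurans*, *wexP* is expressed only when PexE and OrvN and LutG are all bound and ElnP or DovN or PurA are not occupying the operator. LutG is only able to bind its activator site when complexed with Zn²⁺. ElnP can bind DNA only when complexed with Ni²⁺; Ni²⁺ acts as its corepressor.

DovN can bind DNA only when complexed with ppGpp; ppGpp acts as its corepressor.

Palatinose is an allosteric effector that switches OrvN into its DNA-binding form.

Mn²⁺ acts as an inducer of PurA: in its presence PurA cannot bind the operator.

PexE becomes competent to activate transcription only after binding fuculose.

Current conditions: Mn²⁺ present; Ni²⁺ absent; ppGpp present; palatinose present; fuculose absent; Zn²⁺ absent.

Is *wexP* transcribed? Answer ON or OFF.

OFF

Ni²⁺ is absent, so ElnP is inactive.
Fuculose is absent, so PexE is inactive.
Palatinose is present, so OrvN is active.
Zn²⁺ is absent, so LutG is inactive.
ppGpp is present, so DovN is active.
Mn²⁺ is present, so PurA is inactive.
With repressor DovN bound, *wexP* is not transcribed.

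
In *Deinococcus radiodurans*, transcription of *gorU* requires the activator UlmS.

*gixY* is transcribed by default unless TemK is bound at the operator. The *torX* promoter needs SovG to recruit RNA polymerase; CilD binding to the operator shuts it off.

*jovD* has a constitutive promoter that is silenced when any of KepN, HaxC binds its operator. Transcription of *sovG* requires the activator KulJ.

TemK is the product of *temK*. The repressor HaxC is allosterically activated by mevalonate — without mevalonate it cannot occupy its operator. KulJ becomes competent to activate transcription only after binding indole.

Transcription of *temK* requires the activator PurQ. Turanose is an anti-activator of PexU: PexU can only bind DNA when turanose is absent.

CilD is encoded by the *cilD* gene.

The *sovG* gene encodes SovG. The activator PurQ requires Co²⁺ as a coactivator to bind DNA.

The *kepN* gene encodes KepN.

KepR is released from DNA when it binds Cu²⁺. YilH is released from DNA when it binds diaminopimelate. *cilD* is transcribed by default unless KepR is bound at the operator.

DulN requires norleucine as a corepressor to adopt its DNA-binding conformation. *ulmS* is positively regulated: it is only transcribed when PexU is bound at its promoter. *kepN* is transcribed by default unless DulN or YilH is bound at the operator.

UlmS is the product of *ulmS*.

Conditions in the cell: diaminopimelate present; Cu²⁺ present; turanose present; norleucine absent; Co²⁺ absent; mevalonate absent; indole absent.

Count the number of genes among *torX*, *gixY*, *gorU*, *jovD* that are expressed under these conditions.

1

Cu²⁺ is present, so KepR is inactive.
With no repressor bound, *cilD* is transcribed.
So CilD is produced and active.
Indole is absent, so KulJ is inactive.
Required activator KulJ is absent, so *sovG* is not transcribed.
So SovG is not produced.
With repressor CilD bound, *torX* is not transcribed.
→ *torX* is OFF.
Co²⁺ is absent, so PurQ is inactive.
Required activator PurQ is absent, so *temK* is not transcribed.
So TemK is not produced.
With no repressor bound, *gixY* is transcribed.
→ *gixY* is ON.
Turanose is present, so PexU is inactive.
Required activator PexU is absent, so *ulmS* is not transcribed.
So UlmS is not produced.
Required activator UlmS is absent, so *gorU* is not transcribed.
→ *gorU* is OFF.
Norleucine is absent, so DulN is inactive.
Diaminopimelate is present, so YilH is inactive.
With no repressor bound, *kepN* is transcribed.
So KepN is produced and active.
Mevalonate is absent, so HaxC is inactive.
With repressor KepN bound, *jovD* is not transcribed.
→ *jovD* is OFF.
1 of the 4 genes is transcribed.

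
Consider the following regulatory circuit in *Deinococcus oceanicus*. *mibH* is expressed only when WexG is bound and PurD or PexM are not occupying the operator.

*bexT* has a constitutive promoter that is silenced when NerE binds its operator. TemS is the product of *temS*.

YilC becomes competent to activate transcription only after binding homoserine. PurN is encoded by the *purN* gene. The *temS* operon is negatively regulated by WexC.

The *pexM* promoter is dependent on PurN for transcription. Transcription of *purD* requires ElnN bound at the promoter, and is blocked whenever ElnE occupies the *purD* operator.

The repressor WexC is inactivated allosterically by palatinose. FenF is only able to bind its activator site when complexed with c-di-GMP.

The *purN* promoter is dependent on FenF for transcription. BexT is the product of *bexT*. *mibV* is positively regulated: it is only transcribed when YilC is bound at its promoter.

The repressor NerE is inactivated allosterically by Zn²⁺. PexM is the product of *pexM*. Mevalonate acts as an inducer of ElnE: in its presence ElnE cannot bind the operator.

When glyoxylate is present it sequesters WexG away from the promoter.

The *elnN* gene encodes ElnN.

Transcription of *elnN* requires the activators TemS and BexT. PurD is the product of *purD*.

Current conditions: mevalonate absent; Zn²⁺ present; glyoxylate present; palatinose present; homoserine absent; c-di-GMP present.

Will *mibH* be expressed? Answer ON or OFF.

OFF

Glyoxylate is present, so WexG is inactive.
Palatinose is present, so WexC is inactive.
With no repressor bound, *temS* is transcribed.
So TemS is produced and active.
Zn²⁺ is present, so NerE is inactive.
With no repressor bound, *bexT* is transcribed.
So BexT is produced and active.
No repressor is bound and TemS and BexT are active, so *elnN* is transcribed.
So ElnN is produced and active.
Mevalonate is absent, so ElnE is active.
With repressor ElnE bound, *purD* is not transcribed.
So PurD is not produced.
c-di-GMP is present, so FenF is active.
No repressor is bound and FenF is active, so *purN* is transcribed.
So PurN is produced and active.
No repressor is bound and PurN is active, so *pexM* is transcribed.
So PexM is produced and active.
With repressor PexM bound, *mibH* is not transcribed.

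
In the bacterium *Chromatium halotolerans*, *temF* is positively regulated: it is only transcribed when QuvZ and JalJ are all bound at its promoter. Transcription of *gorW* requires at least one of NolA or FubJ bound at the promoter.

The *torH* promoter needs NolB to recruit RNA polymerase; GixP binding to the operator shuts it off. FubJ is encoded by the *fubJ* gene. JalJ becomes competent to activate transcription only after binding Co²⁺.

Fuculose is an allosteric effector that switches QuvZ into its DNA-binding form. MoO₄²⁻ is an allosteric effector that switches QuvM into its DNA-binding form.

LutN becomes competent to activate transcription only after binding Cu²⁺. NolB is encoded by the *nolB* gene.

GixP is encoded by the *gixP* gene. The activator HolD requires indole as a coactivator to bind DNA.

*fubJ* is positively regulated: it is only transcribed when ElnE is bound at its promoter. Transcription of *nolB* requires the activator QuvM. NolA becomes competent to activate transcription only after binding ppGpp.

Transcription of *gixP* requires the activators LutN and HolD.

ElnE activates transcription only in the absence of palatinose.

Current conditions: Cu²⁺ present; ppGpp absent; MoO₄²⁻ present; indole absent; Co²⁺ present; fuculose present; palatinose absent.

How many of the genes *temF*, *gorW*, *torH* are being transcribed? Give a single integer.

3

Fuculose is present, so QuvZ is active.
Co²⁺ is present, so JalJ is active.
No repressor is bound and QuvZ and JalJ are active, so *temF* is transcribed.
→ *temF* is ON.
ppGpp is absent, so NolA is inactive.
Palatinose is absent, so ElnE is active.
No repressor is bound and ElnE is active, so *fubJ* is transcribed.
So FubJ is produced and active.
Activator FubJ is present, so *gorW* is transcribed.
→ *gorW* is ON.
MoO₄²⁻ is present, so QuvM is active.
No repressor is bound and QuvM is active, so *nolB* is transcribed.
So NolB is produced and active.
Cu²⁺ is present, so LutN is active.
Indole is absent, so HolD is inactive.
Required activator HolD is absent, so *gixP* is not transcribed.
So GixP is not produced.
No repressor is bound and NolB is active, so *torH* is transcribed.
→ *torH* is ON.
3 of the 3 genes are transcribed.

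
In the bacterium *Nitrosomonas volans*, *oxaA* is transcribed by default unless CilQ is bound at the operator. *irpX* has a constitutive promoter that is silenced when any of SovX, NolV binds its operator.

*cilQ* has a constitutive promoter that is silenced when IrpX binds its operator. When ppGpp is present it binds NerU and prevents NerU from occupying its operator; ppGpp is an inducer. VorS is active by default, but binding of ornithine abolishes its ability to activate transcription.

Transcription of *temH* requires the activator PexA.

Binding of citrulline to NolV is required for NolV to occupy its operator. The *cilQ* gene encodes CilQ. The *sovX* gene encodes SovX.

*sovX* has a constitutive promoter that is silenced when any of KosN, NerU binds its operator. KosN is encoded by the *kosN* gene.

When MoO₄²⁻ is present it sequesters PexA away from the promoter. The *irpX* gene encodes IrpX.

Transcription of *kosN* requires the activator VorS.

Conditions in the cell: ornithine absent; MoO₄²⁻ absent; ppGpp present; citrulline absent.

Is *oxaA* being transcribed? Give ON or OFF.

Ornithine is absent, so VorS is active.
No repressor is bound and VorS is active, so *kosN* is transcribed.
So KosN is produced and active.
ppGpp is present, so NerU is inactive.
With repressor KosN bound, *sovX* is not transcribed.
So SovX is not produced.
Citrulline is absent, so NolV is inactive.
With no repressor bound, *irpX* is transcribed.
So IrpX is produced and active.
With repressor IrpX bound, *cilQ* is not transcribed.
So CilQ is not produced.
With no repressor bound, *oxaA* is transcribed.

ON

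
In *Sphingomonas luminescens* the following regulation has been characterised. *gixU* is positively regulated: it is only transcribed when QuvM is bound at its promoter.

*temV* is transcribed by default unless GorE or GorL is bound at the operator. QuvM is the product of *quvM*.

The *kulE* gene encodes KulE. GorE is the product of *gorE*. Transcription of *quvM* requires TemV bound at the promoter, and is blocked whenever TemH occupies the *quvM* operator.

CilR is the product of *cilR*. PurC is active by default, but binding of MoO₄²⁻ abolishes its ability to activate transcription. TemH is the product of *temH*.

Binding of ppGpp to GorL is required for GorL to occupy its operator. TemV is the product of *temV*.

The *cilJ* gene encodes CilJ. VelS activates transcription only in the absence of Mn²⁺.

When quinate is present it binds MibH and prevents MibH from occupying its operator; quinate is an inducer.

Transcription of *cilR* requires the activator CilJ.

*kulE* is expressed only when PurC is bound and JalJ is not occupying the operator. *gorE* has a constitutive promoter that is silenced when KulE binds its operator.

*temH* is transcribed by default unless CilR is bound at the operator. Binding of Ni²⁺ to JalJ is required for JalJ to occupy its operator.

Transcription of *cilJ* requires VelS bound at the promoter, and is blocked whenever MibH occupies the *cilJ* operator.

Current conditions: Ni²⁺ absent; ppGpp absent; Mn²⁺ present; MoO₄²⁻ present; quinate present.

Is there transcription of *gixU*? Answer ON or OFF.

MoO₄²⁻ is present, so PurC is inactive.
Ni²⁺ is absent, so JalJ is inactive.
Required activator PurC is absent, so *kulE* is not transcribed.
So KulE is not produced.
With no repressor bound, *gorE* is transcribed.
So GorE is produced and active.
ppGpp is absent, so GorL is inactive.
With repressor GorE bound, *temV* is not transcribed.
So TemV is not produced.
Mn²⁺ is present, so VelS is inactive.
Quinate is present, so MibH is inactive.
Required activator VelS is absent, so *cilJ* is not transcribed.
So CilJ is not produced.
Required activator CilJ is absent, so *cilR* is not transcribed.
So CilR is not produced.
With no repressor bound, *temH* is transcribed.
So TemH is produced and active.
With repressor TemH bound, *quvM* is not transcribed.
So QuvM is not produced.
Required activator QuvM is absent, so *gixU* is not transcribed.

OFF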